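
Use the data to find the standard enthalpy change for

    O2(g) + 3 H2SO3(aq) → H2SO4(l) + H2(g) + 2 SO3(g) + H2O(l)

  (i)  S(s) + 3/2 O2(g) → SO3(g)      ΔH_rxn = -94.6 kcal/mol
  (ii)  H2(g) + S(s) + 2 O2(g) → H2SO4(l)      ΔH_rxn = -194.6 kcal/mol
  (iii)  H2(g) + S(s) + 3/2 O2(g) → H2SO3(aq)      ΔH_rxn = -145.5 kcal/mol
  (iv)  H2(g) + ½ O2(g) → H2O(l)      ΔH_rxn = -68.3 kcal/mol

(i) × 2: (2)·(-94.6) = -189.2 kcal/mol
(ii) as written: -194.6 kcal/mol
(iii) reversed and × 3: (-3)·(-145.5) = +436.5 kcal/mol
(iv) as written: -68.3 kcal/mol
ΔH_rxn = (-189.2) + (-194.6) + (+436.5) + (-68.3) = -15.6 kcal/mol

ΔH_rxn = -15.6 kcal/mol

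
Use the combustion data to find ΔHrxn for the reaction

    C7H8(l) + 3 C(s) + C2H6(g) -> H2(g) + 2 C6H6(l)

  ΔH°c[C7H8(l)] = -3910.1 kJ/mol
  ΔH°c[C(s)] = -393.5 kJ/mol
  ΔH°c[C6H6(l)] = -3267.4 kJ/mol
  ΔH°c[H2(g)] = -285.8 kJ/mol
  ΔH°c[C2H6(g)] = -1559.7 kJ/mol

ΔHrxn = 170.3 kJ/mol

Using ΔH = Σ nΔHc°(reactants) − Σ nΔHc°(products):
= [1·(-3910.1) + 3·(-393.5) + 1·(-1559.7)] − [1·(-285.8) + 2·(-3267.4)]
= 170.3 kJ/mol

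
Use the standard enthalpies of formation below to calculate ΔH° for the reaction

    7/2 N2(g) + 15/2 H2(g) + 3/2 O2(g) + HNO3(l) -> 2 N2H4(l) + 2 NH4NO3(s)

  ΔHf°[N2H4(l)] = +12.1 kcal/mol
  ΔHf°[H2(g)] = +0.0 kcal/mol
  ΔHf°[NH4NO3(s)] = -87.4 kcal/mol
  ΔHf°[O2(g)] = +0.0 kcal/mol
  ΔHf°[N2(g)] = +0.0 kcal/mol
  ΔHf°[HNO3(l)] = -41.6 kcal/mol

ΔH° = -109.0 kcal/mol

Products: 2·(+12.1) + 2·(-87.4) = -150.6
Reactants: 7/2·(+0.0) + 15/2·(+0.0) + 3/2·(+0.0) + 1·(-41.6) = -41.6
ΔH° = (-150.6) − (-41.6) = -109.0 kcal/mol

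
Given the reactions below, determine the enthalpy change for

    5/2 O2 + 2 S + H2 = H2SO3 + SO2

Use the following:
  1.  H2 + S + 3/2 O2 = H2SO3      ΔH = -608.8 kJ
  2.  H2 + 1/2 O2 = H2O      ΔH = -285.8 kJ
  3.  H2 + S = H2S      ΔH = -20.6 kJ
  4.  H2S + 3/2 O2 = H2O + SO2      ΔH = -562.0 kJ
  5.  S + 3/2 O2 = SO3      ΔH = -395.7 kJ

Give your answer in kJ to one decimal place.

ΔH = -905.6 kJ

eq. 1 as written (H2SO3 already on the product side): -608.8 kJ
eq. 2 reversed: +285.8 kJ
eq. 3 as written: -20.6 kJ
eq. 4 as written (SO2 already on the product side): -562.0 kJ
eq. 5: not needed (SO3 appears nowhere else).
ΔH = (1)·(-608.8) + (-1)·(-285.8) + (1)·(-20.6) + (1)·(-562.0) = -905.6 kJ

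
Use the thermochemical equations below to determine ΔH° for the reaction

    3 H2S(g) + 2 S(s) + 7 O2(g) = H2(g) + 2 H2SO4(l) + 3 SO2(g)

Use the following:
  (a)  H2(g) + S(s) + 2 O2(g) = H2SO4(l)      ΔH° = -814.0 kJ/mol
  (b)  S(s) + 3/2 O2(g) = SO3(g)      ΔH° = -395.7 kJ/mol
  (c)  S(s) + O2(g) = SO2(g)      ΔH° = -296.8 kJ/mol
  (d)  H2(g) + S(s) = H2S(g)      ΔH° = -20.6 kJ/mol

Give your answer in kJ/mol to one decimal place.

(a) × 2 (scale by 2 for the 2 H2SO4(l)): (2)·(-814.0) = -1628.0 kJ/mol
(b): not needed (SO3(g) appears nowhere else).
(c) × 3 (×3 to match 3 SO2(g) in the target): (3)·(-296.8) = -890.4 kJ/mol
(d) reversed and × 3 (H2S(g) must end up as a reactant; ×3 to match 3 H2S(g) in the target): (-3)·(-20.6) = +61.8 kJ/mol
By Hess's law, ΔH° = (2)·(-814.0) + (3)·(-296.8) + (-3)·(-20.6) = -2456.6 kJ/mol

ΔH° = -2456.6 kJ/mol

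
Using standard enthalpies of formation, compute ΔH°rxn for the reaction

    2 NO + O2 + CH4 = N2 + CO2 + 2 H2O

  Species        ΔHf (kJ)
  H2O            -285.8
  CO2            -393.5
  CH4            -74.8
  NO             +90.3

Products: 1·(+0.0) + 1·(-393.5) + 2·(-285.8) = -965.1
Reactants: 2·(+90.3) + 1·(+0.0) + 1·(-74.8) = +105.8
ΔH°rxn = (-965.1) − (+105.8) = -1070.9 kJ

ΔH°rxn = -1070.9 kJ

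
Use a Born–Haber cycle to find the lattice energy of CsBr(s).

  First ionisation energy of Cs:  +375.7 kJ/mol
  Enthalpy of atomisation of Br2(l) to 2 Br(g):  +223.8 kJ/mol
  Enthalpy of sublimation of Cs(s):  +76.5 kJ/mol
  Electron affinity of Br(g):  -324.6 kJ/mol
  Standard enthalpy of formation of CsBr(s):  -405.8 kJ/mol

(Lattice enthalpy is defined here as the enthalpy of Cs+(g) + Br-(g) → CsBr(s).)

U = -645.3 kJ/mol

ΔHf° = 1·ΔHsub + 1·(ΣIE) + 1/2·D(Br2) + 1·EA + U
-405.8 = 1·(+76.5) + 1·(+375.7) + 1/2·(+223.8) + 1·(-324.6) + U
U = -405.8 − (+239.5) = -645.3 kJ/mol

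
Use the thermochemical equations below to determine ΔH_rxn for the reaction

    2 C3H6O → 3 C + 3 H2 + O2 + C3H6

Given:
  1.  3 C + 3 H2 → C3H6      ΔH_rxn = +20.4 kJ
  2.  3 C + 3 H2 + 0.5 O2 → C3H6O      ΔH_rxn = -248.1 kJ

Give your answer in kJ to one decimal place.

eq. 1 as written: +20.4 kJ
eq. 2 reversed and × 2: (-2)·(-248.1) = +496.2 kJ
ΔH_rxn = (+20.4) + (+496.2) = 516.6 kJ

ΔH_rxn = 516.6 kJ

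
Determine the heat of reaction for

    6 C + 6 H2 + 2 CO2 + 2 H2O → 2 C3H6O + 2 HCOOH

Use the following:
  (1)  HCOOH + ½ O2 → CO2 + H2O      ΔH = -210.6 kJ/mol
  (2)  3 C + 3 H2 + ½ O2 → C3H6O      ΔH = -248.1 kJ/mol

ΔH = -75.0 kJ/mol

(1) reversed and × 2: (-2)·(-210.6) = +421.2 kJ/mol
(2) × 2: (2)·(-248.1) = -496.2 kJ/mol
Summing the manipulated equations, ΔH = (+421.2) + (-496.2) = -75.0 kJ/mol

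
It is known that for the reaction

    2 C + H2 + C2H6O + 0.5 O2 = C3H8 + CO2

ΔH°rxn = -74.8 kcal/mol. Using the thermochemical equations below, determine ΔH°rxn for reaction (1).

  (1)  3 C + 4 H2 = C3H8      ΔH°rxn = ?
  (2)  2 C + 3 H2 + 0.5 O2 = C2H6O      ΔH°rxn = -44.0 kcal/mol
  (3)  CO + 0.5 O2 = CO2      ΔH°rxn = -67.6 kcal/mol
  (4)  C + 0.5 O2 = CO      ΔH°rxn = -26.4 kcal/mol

(1) as written: contributes x
(2) reversed: +44.0 kcal/mol
(3) as written: -67.6 kcal/mol
(4) as written: -26.4 kcal/mol
-74.8 = (+44.0) + (-67.6) + (-26.4) + x
x = (-74.8 − (-50.0)) / (1) = -24.8 kcal/mol

ΔH°rxn = -24.8 kcal/mol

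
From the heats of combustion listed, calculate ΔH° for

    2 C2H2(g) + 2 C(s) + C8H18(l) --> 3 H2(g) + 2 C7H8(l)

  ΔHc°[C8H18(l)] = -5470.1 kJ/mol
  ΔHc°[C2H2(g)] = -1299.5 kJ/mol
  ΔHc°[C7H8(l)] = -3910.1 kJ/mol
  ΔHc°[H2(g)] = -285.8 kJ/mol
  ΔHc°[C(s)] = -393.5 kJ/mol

With combustion enthalpies, reactants minus products:
= [2·(-1299.5) + 2·(-393.5) + 1·(-5470.1)] − [3·(-285.8) + 2·(-3910.1)]
= -178.5 kJ/mol

ΔH° = -178.5 kJ/mol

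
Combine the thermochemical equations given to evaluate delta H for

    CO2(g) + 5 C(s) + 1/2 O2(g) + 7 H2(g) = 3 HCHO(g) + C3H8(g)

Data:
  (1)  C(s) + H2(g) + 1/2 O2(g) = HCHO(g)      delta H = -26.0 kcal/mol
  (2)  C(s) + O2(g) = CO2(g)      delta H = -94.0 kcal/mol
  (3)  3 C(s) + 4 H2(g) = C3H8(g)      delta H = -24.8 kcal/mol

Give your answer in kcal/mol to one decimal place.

(1) × 3: (3)·(-26.0) = -78.0 kcal/mol
(2) reversed: +94.0 kcal/mol
(3) as written: -24.8 kcal/mol
Combining the equations, delta H = (-78.0) + (+94.0) + (-24.8) = -8.8 kcal/mol

delta H = -8.8 kcal/mol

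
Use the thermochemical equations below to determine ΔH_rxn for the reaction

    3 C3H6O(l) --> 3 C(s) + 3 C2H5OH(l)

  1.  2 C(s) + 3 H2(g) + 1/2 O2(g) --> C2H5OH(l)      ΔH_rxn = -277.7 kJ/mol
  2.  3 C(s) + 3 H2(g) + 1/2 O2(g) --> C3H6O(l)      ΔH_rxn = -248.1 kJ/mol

eq. 1 × 3: (3)·(-277.7) = -833.1 kJ/mol
eq. 2 reversed and × 3: (-3)·(-248.1) = +744.3 kJ/mol
Summing the manipulated equations, ΔH_rxn = (3)·(-277.7) + (-3)·(-248.1) = -88.8 kJ/mol

ΔH_rxn = -88.8 kJ/mol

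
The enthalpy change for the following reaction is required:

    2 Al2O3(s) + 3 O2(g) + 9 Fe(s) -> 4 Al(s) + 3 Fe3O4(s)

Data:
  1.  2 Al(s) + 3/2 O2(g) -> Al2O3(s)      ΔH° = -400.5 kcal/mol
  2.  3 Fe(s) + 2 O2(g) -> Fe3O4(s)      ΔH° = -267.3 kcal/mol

ΔH° = -0.9 kcal/mol

eq. 1 reversed and × 2 (Al2O3(s) must end up as a reactant; ×2 to match 2 Al2O3(s) in the target): (-2)·(-400.5) = +801.0 kcal/mol
eq. 2 × 3 (scale by 3 for the 3 Fe3O4(s)): (3)·(-267.3) = -801.9 kcal/mol
Summing the manipulated equations, ΔH° = (+801.0) + (-801.9) = -0.9 kcal/mol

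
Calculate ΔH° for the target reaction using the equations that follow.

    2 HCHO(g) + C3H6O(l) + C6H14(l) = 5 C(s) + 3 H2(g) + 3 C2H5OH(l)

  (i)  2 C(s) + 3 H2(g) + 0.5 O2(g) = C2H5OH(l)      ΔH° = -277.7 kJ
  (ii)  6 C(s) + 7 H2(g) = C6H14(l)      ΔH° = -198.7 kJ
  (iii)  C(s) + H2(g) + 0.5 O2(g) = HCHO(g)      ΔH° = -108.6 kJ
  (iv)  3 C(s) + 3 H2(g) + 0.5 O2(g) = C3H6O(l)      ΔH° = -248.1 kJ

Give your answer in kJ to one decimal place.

(i) × 3: (3)·(-277.7) = -833.1 kJ
(ii) reversed: +198.7 kJ
(iii) reversed and × 2: (-2)·(-108.6) = +217.2 kJ
(iv) reversed: +248.1 kJ
Combining the equations, ΔH° = (-833.1) + (+198.7) + (+217.2) + (+248.1) = -169.1 kJ

ΔH° = -169.1 kJ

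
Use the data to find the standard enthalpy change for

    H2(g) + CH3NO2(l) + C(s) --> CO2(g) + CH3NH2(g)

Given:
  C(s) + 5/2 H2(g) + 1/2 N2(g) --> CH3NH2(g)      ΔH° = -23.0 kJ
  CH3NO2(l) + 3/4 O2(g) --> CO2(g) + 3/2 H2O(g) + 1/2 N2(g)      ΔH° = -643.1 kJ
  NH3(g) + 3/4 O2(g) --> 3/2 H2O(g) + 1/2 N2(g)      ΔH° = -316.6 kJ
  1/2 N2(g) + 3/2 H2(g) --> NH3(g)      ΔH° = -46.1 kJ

ΔH° = -303.4 kJ

equation 1 as written (CH3NH2(g) already on the product side): -23.0 kJ
equation 2 as written (CH3NO2(l) already on the reactant side): -643.1 kJ
equation 3 reversed: +316.6 kJ
equation 4 reversed: +46.1 kJ
By Hess's law, ΔH° = (1)·(-23.0) + (1)·(-643.1) + (-1)·(-316.6) + (-1)·(-46.1) = -303.4 kJ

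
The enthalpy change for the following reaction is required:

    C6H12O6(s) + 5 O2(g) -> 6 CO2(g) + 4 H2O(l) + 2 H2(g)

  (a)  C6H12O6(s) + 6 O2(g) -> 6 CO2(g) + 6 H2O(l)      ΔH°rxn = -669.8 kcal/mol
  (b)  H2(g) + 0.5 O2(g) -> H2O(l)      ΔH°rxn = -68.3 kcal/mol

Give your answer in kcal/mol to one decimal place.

(a) as written: -669.8 kcal/mol
(b) reversed and × 2: (-2)·(-68.3) = +136.6 kcal/mol
Combining the equations, ΔH°rxn = (-669.8) + (+136.6) = -533.2 kcal/mol

ΔH°rxn = -533.2 kcal/mol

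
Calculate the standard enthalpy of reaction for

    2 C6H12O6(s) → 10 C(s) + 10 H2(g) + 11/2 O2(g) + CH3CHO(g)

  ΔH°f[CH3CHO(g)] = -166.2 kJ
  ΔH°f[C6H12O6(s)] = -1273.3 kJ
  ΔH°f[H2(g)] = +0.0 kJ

ΔH_rxn = 2380.4 kJ

Products: 10·(+0.0) + 10·(+0.0) + 11/2·(+0.0) + 1·(-166.2) = -166.2
Reactants: 2·(-1273.3) = -2546.6
ΔH_rxn = (-166.2) − (-2546.6) = 2380.4 kJ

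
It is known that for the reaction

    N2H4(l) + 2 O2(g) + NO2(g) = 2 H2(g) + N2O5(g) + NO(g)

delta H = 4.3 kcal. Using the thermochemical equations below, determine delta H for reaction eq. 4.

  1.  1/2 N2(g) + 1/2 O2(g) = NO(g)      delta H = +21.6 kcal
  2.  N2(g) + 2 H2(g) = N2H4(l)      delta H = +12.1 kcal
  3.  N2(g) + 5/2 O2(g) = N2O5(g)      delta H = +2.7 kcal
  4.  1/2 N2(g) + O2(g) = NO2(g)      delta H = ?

eq. 1 as written: +21.6 kcal
eq. 2 reversed: -12.1 kcal
eq. 3 as written: +2.7 kcal
eq. 4 reversed: contributes −x
+4.3 = (+21.6) + (-12.1) + (+2.7) − x
x = (+4.3 − (+12.2)) / (-1) = 7.9 kcal

delta H = 7.9 kcal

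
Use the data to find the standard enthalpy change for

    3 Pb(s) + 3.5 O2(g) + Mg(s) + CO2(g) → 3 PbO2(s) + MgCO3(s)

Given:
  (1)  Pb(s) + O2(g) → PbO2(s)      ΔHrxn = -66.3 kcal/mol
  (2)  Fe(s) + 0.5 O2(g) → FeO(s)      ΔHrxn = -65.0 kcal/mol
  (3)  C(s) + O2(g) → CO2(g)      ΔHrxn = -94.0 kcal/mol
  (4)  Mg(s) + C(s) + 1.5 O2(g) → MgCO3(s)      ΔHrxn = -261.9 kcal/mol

ΔHrxn = -366.8 kcal/mol

(1) × 3: (3)·(-66.3) = -198.9 kcal/mol
(2): not needed.
(3) reversed: +94.0 kcal/mol
(4) as written: -261.9 kcal/mol
By Hess's law, ΔHrxn = (-198.9) + (+94.0) + (-261.9) = -366.8 kcal/mol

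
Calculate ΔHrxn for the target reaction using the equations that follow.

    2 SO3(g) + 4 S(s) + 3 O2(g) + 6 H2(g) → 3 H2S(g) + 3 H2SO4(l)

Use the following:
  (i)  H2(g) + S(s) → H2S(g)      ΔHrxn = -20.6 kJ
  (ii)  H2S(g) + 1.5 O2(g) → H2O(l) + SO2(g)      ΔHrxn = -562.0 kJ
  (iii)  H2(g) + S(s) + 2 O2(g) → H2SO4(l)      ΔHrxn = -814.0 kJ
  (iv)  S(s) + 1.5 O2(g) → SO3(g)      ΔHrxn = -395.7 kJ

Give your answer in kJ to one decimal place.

ΔHrxn = -1712.4 kJ

(i) × 3: (3)·(-20.6) = -61.8 kJ
(ii): not needed (SO2(g) appears nowhere else).
(iii) × 3 (scale by 3 for the 3 H2SO4(l)): (3)·(-814.0) = -2442.0 kJ
(iv) reversed and × 2 (SO3(g) must end up as a reactant; ×2 to match 2 SO3(g) in the target): (-2)·(-395.7) = +791.4 kJ
ΔHrxn = (-61.8) + (-2442.0) + (+791.4) = -1712.4 kJ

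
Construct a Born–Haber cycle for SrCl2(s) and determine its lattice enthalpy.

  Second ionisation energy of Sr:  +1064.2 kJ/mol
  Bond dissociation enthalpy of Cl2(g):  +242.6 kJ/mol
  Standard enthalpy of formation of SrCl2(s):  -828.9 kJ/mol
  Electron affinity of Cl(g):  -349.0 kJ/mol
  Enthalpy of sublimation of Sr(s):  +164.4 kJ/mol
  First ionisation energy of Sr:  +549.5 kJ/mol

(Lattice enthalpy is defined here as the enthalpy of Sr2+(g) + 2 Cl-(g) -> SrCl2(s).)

ΔHf° = 1·ΔHsub + 1·(ΣIE) + 1·D(Cl2) + 2·EA + U
-828.9 = 1·(+164.4) + 1·(+1613.7) + 1·(+242.6) + 2·(-349.0) + U
U = -828.9 − (+1322.7) = -2151.6 kJ/mol

U = -2151.6 kJ/mol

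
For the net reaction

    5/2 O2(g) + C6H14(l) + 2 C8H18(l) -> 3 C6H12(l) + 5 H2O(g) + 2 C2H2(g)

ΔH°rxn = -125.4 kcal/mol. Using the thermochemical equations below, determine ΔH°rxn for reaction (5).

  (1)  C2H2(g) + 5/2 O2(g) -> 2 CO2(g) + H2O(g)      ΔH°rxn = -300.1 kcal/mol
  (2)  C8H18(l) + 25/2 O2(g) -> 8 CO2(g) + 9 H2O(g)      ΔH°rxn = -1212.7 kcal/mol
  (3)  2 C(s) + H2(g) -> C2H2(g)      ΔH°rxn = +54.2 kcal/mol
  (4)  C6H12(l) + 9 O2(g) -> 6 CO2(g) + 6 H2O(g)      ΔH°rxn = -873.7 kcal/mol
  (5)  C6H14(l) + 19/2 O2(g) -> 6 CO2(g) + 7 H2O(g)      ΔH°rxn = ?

(1) reversed and × 2: (-2)·(-300.1) = +600.2 kcal/mol
(2) × 2 (×2 to match 2 C8H18(l) in the target): (2)·(-1212.7) = -2425.4 kcal/mol
(3): not needed (C(s) appears nowhere else).
(4) reversed and × 3 (reverse to put C6H12(l) on the product side; ×3 to match 3 C6H12(l) in the target): (-3)·(-873.7) = +2621.1 kcal/mol
(5) as written (C6H14(l) already on the reactant side): contributes x
-125.4 = (+600.2) + (-2425.4) + (+2621.1) + x
x = (-125.4 − (+795.9)) / (1) = -921.3 kcal/mol

ΔH°rxn = -921.3 kcal/mol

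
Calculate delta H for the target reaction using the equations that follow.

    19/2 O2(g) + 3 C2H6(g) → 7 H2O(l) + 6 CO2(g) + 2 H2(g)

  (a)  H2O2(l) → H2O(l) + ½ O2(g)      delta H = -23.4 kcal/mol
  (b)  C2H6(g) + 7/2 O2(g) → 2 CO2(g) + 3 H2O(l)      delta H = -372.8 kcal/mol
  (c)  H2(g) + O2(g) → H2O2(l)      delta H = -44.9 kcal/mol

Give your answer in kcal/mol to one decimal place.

(a) reversed and × 2: (-2)·(-23.4) = +46.8 kcal/mol
(b) × 3: (3)·(-372.8) = -1118.4 kcal/mol
(c) reversed and × 2: (-2)·(-44.9) = +89.8 kcal/mol
delta H = (+46.8) + (-1118.4) + (+89.8) = -981.8 kcal/mol

delta H = -981.8 kcal/mol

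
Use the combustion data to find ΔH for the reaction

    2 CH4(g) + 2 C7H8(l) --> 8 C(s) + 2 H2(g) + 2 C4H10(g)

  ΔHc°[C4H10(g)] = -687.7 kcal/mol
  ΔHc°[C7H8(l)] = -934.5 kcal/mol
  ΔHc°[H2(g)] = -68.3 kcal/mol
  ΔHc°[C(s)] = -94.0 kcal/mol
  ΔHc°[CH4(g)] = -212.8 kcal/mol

ΔH = -30.6 kcal/mol

Using ΔH = Σ nΔHc°(reactants) − Σ nΔHc°(products):
= [2·(-212.8) + 2·(-934.5)] − [8·(-94.0) + 2·(-68.3) + 2·(-687.7)]
= -30.6 kcal/mol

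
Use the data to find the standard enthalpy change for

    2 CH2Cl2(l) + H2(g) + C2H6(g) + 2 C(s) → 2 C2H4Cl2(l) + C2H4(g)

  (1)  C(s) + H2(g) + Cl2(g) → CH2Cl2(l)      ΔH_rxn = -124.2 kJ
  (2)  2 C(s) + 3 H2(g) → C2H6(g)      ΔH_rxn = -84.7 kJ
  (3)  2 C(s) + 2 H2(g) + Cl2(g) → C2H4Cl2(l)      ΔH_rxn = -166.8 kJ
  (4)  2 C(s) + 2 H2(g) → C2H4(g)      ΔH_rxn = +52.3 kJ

(1) reversed and × 2: (-2)·(-124.2) = +248.4 kJ
(2) reversed: +84.7 kJ
(3) × 2: (2)·(-166.8) = -333.6 kJ
(4) as written: +52.3 kJ
ΔH_rxn = (+248.4) + (+84.7) + (-333.6) + (+52.3) = 51.8 kJ

ΔH_rxn = 51.8 kJ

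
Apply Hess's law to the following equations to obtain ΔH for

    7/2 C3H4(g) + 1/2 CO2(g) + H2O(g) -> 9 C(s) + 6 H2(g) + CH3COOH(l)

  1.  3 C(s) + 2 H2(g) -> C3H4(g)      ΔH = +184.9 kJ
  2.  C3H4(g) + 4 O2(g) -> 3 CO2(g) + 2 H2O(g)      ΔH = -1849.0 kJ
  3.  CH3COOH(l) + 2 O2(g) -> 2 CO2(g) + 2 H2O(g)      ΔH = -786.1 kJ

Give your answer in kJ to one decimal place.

ΔH = -693.1 kJ

eq. 1 reversed and × 3: (-3)·(+184.9) = -554.7 kJ
eq. 2 × 1/2: (1/2)·(-1849.0) = -924.5 kJ
eq. 3 reversed: +786.1 kJ
ΔH = (-554.7) + (-924.5) + (+786.1) = -693.1 kJ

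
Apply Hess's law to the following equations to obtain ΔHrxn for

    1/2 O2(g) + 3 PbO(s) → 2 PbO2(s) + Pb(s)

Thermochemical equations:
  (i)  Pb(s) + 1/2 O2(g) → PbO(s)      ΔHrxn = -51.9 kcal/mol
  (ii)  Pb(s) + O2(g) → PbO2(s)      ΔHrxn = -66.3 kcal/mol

(i) reversed and × 3: (-3)·(-51.9) = +155.7 kcal/mol
(ii) × 2: (2)·(-66.3) = -132.6 kcal/mol
By Hess's law, ΔHrxn = (+155.7) + (-132.6) = 23.1 kcal/mol

ΔHrxn = 23.1 kcal/mol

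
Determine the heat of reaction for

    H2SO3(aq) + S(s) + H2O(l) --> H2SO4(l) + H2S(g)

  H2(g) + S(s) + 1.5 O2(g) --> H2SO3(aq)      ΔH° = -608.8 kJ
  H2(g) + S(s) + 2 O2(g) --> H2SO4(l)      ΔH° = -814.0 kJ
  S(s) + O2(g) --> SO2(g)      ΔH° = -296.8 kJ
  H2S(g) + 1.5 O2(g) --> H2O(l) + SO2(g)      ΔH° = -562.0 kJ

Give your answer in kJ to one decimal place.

equation 1 reversed: +608.8 kJ
equation 2 as written: -814.0 kJ
equation 3 as written: -296.8 kJ
equation 4 reversed: +562.0 kJ
Combining the equations, ΔH° = (+608.8) + (-814.0) + (-296.8) + (+562.0) = 60.0 kJ

ΔH° = 60.0 kJ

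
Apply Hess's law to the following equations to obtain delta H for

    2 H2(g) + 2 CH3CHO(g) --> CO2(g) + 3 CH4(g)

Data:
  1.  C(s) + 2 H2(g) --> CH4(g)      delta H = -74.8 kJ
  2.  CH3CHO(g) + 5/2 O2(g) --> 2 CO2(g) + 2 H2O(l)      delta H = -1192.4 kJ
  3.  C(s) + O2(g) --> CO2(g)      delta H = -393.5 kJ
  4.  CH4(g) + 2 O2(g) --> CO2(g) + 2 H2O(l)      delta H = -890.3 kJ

eq. 1 as written: -74.8 kJ
eq. 2 × 2: (2)·(-1192.4) = -2384.8 kJ
eq. 3 reversed: +393.5 kJ
eq. 4 reversed and × 2: (-2)·(-890.3) = +1780.6 kJ
By Hess's law, delta H = (1)·(-74.8) + (2)·(-1192.4) + (-1)·(-393.5) + (-2)·(-890.3) = -285.5 kJ

delta H = -285.5 kJ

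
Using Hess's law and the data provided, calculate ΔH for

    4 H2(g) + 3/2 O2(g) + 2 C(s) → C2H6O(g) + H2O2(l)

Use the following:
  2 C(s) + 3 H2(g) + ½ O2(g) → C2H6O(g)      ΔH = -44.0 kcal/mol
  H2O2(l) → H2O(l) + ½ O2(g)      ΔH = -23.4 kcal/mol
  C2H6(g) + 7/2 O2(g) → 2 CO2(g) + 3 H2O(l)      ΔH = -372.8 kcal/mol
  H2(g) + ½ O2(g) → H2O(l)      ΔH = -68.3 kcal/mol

equation 1 as written: -44.0 kcal/mol
equation 2 reversed: +23.4 kcal/mol
equation 3: not needed.
equation 4 as written: -68.3 kcal/mol
ΔH = (-44.0) + (+23.4) + (-68.3) = -88.9 kcal/mol

ΔH = -88.9 kcal/mol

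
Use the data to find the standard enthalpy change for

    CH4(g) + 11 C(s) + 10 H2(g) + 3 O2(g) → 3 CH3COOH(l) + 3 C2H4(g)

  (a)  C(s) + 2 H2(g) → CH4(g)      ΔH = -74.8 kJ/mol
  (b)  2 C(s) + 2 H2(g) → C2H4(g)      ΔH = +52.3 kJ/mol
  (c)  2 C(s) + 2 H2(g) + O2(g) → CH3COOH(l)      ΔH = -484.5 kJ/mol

ΔH = -1221.8 kJ/mol

(a) reversed: +74.8 kJ/mol
(b) × 3: (3)·(+52.3) = +156.9 kJ/mol
(c) × 3: (3)·(-484.5) = -1453.5 kJ/mol
Since enthalpy is a state function, ΔH = (-1)·(-74.8) + (3)·(+52.3) + (3)·(-484.5) = -1221.8 kJ/mol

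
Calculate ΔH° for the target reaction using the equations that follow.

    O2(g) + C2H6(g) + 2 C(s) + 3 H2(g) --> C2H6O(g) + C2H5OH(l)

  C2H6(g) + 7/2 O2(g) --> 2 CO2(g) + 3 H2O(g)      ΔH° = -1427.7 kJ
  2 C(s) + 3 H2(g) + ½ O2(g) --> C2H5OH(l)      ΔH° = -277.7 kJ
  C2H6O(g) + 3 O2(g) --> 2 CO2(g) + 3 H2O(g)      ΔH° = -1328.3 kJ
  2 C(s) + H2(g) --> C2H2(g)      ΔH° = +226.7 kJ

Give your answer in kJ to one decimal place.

equation 1 as written (C2H6(g) already on the reactant side): -1427.7 kJ
equation 2 as written (C2H5OH(l) already on the product side): -277.7 kJ
equation 3 reversed (reverse to put C2H6O(g) on the product side): +1328.3 kJ
equation 4: not needed (C2H2(g) appears nowhere else).
By Hess's law, ΔH° = (-1427.7) + (-277.7) + (+1328.3) = -377.1 kJ

ΔH° = -377.1 kJ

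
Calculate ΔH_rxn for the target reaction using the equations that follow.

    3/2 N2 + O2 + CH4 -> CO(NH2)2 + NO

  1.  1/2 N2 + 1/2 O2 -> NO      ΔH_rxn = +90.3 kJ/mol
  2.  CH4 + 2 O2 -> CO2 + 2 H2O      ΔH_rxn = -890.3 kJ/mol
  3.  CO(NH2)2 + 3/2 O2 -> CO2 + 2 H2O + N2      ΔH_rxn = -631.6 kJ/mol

ΔH_rxn = -168.4 kJ/mol

eq. 1 as written (NO already on the product side): +90.3 kJ/mol
eq. 2 as written (CH4 already on the reactant side): -890.3 kJ/mol
eq. 3 reversed (CO(NH2)2 must end up as a product): +631.6 kJ/mol
Combining the equations, ΔH_rxn = (1)·(+90.3) + (1)·(-890.3) + (-1)·(-631.6) = -168.4 kJ/mol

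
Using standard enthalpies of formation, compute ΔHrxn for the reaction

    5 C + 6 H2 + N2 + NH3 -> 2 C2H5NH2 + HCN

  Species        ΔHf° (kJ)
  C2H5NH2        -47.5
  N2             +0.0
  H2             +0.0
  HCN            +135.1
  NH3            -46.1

ΔHrxn = 86.2 kJ

Products: 2·(-47.5) + 1·(+135.1) = +40.1
Reactants: 5·(+0.0) + 6·(+0.0) + 1·(+0.0) + 1·(-46.1) = -46.1
ΔHrxn = (+40.1) − (-46.1) = 86.2 kJ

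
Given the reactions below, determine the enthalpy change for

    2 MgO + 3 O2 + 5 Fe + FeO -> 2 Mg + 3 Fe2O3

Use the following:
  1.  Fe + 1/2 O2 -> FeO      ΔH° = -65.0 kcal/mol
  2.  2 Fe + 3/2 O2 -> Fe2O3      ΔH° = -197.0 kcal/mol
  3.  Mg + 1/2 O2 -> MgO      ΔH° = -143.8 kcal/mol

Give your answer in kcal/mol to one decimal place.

eq. 1 reversed (reverse to put FeO on the reactant side): +65.0 kcal/mol
eq. 2 × 3 (scale by 3 for the 3 Fe2O3): (3)·(-197.0) = -591.0 kcal/mol
eq. 3 reversed and × 2 (reverse to put MgO on the reactant side; scale by 2 for the 2 MgO): (-2)·(-143.8) = +287.6 kcal/mol
By Hess's law, ΔH° = (-1)·(-65.0) + (3)·(-197.0) + (-2)·(-143.8) = -238.4 kcal/mol

ΔH° = -238.4 kcal/mol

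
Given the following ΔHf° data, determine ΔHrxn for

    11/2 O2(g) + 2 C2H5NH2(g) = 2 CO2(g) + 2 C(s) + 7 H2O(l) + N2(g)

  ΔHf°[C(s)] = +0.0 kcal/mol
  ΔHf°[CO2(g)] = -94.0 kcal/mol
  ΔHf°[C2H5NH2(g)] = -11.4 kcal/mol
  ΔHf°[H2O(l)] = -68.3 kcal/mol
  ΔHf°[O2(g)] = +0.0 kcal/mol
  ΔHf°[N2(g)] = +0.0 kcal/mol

ΔH°rxn = Σ nΔHf°(products) − Σ nΔHf°(reactants).
Products: 2·(-94.0) + 2·(+0.0) + 7·(-68.3) + 1·(+0.0) = -666.1
Reactants: 11/2·(+0.0) + 2·(-11.4) = -22.8
ΔHrxn = (-666.1) − (-22.8) = -643.3 kcal/mol

ΔHrxn = -643.3 kcal/mol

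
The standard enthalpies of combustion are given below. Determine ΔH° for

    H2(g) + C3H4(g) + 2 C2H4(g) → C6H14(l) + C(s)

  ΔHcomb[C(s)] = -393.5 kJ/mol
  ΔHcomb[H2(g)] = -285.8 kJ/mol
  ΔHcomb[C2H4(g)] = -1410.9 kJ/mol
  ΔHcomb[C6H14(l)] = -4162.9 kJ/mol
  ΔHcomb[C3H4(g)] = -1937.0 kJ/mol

Using ΔH = Σ nΔHc°(reactants) − Σ nΔHc°(products):
= [1·(-285.8) + 1·(-1937.0) + 2·(-1410.9)] − [1·(-4162.9) + 1·(-393.5)]
= -488.2 kJ/mol

ΔH° = -488.2 kJ/mol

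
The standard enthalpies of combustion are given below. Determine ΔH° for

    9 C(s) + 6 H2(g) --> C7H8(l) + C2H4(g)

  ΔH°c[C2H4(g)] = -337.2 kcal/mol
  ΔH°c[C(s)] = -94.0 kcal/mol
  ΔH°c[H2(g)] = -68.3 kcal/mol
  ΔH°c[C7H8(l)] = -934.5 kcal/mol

With combustion enthalpies, reactants minus products:
= [9·(-94.0) + 6·(-68.3)] − [1·(-934.5) + 1·(-337.2)]
= 15.9 kcal/mol

ΔH° = 15.9 kcal/mol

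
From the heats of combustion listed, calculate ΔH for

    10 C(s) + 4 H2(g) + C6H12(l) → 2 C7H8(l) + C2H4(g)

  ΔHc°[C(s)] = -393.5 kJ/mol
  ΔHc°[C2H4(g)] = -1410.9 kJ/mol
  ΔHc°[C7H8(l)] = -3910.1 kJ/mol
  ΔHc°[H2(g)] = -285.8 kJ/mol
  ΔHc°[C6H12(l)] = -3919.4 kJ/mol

Using ΔH = Σ nΔHc°(reactants) − Σ nΔHc°(products):
= [10·(-393.5) + 4·(-285.8) + 1·(-3919.4)] − [2·(-3910.1) + 1·(-1410.9)]
= 233.5 kJ/mol

ΔH = 233.5 kJ/mol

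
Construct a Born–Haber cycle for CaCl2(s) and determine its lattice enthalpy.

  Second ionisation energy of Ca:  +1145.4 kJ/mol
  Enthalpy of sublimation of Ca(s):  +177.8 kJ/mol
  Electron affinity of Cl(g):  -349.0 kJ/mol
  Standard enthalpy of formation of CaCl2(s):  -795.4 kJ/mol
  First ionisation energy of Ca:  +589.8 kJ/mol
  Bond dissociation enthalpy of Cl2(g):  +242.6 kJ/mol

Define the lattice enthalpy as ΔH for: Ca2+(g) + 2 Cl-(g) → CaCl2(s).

ΔHf° = 1·ΔHsub + 1·(ΣIE) + 1·D(Cl2) + 2·EA + U
-795.4 = 1·(+177.8) + 1·(+1735.2) + 1·(+242.6) + 2·(-349.0) + U
U = -795.4 − (+1457.6) = -2253.0 kJ/mol

U = -2253.0 kJ/mol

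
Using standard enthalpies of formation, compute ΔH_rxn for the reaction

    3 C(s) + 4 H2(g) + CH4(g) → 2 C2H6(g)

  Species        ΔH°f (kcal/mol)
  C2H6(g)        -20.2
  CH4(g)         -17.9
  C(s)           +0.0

ΔH°rxn = Σ nΔHf°(products) − Σ nΔHf°(reactants).
Products: 2·(-20.2) = -40.4
Reactants: 3·(+0.0) + 4·(+0.0) + 1·(-17.9) = -17.9
ΔH_rxn = (-40.4) − (-17.9) = -22.5 kcal/mol

ΔH_rxn = -22.5 kcal/mol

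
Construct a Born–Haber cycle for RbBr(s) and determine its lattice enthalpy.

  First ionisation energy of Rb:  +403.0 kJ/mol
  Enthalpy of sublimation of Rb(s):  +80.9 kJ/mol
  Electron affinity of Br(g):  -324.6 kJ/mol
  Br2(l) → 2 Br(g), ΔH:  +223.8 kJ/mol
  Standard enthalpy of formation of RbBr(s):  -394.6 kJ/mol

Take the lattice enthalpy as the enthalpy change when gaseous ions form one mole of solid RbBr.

U = -665.8 kJ/mol

ΔHf° = 1·ΔHsub + 1·(ΣIE) + 1/2·D(Br2) + 1·EA + U
-394.6 = 1·(+80.9) + 1·(+403.0) + 1/2·(+223.8) + 1·(-324.6) + U
U = -394.6 − (+271.2) = -665.8 kJ/mol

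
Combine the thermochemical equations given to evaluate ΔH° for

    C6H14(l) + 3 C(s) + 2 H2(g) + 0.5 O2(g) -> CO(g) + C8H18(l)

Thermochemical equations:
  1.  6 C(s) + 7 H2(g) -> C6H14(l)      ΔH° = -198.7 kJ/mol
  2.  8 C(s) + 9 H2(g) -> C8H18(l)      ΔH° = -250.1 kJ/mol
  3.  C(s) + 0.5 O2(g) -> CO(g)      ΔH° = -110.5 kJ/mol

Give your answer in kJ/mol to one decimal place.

eq. 1 reversed (reverse to put C6H14(l) on the reactant side): +198.7 kJ/mol
eq. 2 as written (C8H18(l) already on the product side): -250.1 kJ/mol
eq. 3 as written (CO(g) already on the product side): -110.5 kJ/mol
ΔH° = (-1)·(-198.7) + (1)·(-250.1) + (1)·(-110.5) = -161.9 kJ/mol

ΔH° = -161.9 kJ/mol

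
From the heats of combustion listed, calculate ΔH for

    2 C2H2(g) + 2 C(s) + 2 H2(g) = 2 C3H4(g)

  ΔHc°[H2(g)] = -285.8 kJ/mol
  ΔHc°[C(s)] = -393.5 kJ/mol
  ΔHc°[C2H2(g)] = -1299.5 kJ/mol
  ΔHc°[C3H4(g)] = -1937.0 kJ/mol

ΔH = -83.6 kJ/mol

Using ΔH = Σ nΔHc°(reactants) − Σ nΔHc°(products):
= [2·(-1299.5) + 2·(-393.5) + 2·(-285.8)] − [2·(-1937.0)]
= -83.6 kJ/mol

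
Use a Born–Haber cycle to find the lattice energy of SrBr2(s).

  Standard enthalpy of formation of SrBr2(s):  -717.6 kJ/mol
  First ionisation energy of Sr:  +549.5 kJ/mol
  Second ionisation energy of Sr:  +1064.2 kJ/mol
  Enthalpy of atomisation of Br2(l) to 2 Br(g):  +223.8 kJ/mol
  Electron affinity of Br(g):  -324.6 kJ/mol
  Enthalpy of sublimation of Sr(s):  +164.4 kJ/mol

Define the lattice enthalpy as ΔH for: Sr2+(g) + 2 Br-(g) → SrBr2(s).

ΔHf° = 1·ΔHsub + 1·(ΣIE) + 1·D(Br2) + 2·EA + U
-717.6 = 1·(+164.4) + 1·(+1613.7) + 1·(+223.8) + 2·(-324.6) + U
U = -717.6 − (+1352.7) = -2070.3 kJ/mol

U = -2070.3 kJ/mol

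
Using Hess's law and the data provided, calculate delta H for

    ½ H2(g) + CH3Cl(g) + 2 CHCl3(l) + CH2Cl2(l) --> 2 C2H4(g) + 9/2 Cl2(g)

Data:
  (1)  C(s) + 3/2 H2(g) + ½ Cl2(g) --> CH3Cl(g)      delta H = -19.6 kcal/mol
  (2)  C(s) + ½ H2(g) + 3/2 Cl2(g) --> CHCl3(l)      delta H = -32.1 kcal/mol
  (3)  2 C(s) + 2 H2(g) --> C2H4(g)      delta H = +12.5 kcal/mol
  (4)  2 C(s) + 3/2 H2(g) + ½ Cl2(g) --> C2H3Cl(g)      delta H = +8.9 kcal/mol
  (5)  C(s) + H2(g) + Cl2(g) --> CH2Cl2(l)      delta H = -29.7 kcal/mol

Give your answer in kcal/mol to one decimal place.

(1) reversed (CH3Cl(g) must end up as a reactant): +19.6 kcal/mol
(2) reversed and × 2 (reverse to put CHCl3(l) on the reactant side; scale by 2 for the 2 CHCl3(l)): (-2)·(-32.1) = +64.2 kcal/mol
(3) × 2 (scale by 2 for the 2 C2H4(g)): (2)·(+12.5) = +25.0 kcal/mol
(4): not needed (C2H3Cl(g) appears nowhere else).
(5) reversed (CH2Cl2(l) must end up as a reactant): +29.7 kcal/mol
delta H = (+19.6) + (+64.2) + (+25.0) + (+29.7) = 138.5 kcal/mol

delta H = 138.5 kcal/mol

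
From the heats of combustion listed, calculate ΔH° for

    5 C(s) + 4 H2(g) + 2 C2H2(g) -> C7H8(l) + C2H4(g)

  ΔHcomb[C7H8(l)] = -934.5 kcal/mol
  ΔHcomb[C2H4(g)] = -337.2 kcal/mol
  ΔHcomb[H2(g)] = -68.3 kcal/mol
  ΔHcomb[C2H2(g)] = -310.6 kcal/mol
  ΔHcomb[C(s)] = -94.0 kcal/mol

ΔH° = -92.7 kcal/mol

Using ΔH = Σ nΔHc°(reactants) − Σ nΔHc°(products):
= [5·(-94.0) + 4·(-68.3) + 2·(-310.6)] − [1·(-934.5) + 1·(-337.2)]
= -92.7 kcal/mol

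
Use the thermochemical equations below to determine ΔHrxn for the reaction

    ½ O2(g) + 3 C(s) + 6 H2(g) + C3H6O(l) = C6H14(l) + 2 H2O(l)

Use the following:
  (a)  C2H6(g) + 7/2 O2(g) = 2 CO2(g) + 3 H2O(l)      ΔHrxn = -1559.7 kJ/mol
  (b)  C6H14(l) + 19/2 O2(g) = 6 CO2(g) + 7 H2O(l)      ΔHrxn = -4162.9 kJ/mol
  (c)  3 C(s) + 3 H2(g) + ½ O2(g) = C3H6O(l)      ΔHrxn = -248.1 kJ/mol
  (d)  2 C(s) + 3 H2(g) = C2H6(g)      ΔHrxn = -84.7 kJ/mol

(a) × 3: (3)·(-1559.7) = -4679.1 kJ/mol
(b) reversed: +4162.9 kJ/mol
(c) reversed: +248.1 kJ/mol
(d) × 3: (3)·(-84.7) = -254.1 kJ/mol
Since enthalpy is a state function, ΔHrxn = (3)·(-1559.7) + (-1)·(-4162.9) + (-1)·(-248.1) + (3)·(-84.7) = -522.2 kJ/mol

ΔHrxn = -522.2 kJ/mol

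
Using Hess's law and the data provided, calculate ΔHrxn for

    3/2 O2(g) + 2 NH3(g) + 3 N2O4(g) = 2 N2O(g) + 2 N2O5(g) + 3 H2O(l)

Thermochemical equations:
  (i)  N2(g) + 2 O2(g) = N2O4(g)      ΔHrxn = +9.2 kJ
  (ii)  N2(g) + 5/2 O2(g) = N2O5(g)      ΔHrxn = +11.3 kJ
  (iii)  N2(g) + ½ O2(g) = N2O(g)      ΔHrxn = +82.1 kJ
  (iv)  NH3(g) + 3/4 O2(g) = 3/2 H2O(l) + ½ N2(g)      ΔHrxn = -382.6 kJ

ΔHrxn = -606.0 kJ

(i) reversed and × 3: (-3)·(+9.2) = -27.6 kJ
(ii) × 2: (2)·(+11.3) = +22.6 kJ
(iii) × 2: (2)·(+82.1) = +164.2 kJ
(iv) × 2: (2)·(-382.6) = -765.2 kJ
Combining the equations, ΔHrxn = (-27.6) + (+22.6) + (+164.2) + (-765.2) = -606.0 kJ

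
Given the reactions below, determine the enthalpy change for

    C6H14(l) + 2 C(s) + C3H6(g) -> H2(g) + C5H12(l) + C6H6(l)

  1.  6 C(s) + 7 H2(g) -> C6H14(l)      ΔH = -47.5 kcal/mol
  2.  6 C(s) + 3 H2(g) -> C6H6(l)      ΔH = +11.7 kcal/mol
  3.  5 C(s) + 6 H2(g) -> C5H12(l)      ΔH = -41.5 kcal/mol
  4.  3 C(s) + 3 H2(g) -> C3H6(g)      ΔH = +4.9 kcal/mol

ΔH = 12.8 kcal/mol

eq. 1 reversed: +47.5 kcal/mol
eq. 2 as written: +11.7 kcal/mol
eq. 3 as written: -41.5 kcal/mol
eq. 4 reversed: -4.9 kcal/mol
ΔH = (+47.5) + (+11.7) + (-41.5) + (-4.9) = 12.8 kcal/mol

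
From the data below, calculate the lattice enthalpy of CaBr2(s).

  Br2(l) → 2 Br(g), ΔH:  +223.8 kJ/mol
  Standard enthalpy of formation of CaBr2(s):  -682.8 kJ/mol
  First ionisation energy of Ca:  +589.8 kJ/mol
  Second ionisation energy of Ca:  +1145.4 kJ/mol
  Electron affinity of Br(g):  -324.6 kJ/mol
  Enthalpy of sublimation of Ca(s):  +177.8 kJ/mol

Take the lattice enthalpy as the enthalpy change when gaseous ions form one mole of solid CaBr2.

ΔHf° = 1·ΔHsub + 1·(ΣIE) + 1·D(Br2) + 2·EA + U
-682.8 = 1·(+177.8) + 1·(+1735.2) + 1·(+223.8) + 2·(-324.6) + U
U = -682.8 − (+1487.6) = -2170.4 kJ/mol

U = -2170.4 kJ/mol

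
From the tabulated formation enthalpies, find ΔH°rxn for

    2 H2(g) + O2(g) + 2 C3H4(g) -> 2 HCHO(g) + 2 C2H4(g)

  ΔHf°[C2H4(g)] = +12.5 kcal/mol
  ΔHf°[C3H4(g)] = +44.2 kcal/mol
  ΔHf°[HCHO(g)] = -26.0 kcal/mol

ΔH°rxn = Σ nΔHf°(products) − Σ nΔHf°(reactants).
Products: 2·(-26.0) + 2·(+12.5) = -27.0
Reactants: 2·(+0.0) + 1·(+0.0) + 2·(+44.2) = +88.4
ΔH°rxn = (-27.0) − (+88.4) = -115.4 kcal/mol

ΔH°rxn = -115.4 kcal/mol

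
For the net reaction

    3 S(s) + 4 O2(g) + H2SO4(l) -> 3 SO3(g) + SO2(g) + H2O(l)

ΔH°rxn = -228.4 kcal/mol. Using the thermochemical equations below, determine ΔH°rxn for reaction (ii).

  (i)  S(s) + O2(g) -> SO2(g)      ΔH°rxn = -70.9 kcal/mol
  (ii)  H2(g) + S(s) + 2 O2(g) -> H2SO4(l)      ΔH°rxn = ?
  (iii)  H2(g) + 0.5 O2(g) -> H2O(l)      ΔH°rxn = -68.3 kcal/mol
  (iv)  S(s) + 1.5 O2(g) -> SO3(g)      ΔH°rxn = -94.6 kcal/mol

ΔH°rxn = -194.6 kcal/mol

(i) as written: -70.9 kcal/mol
(ii) reversed: contributes −x
(iii) as written: -68.3 kcal/mol
(iv) × 3: (3)·(-94.6) = -283.8 kcal/mol
-228.4 = (-70.9) + (-68.3) + (-283.8) − x
x = (-228.4 − (-423.0)) / (-1) = -194.6 kcal/mol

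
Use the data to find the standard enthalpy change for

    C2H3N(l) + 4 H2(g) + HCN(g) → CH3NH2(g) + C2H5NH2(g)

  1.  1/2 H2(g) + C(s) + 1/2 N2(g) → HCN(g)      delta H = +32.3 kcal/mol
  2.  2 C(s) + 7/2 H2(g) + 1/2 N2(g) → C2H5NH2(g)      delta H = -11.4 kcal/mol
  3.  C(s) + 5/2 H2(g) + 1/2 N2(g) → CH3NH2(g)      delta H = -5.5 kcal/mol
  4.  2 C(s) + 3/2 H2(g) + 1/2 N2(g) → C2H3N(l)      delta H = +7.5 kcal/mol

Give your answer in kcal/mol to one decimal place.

eq. 1 reversed: -32.3 kcal/mol
eq. 2 as written: -11.4 kcal/mol
eq. 3 as written: -5.5 kcal/mol
eq. 4 reversed: -7.5 kcal/mol
delta H = (-1)·(+32.3) + (1)·(-11.4) + (1)·(-5.5) + (-1)·(+7.5) = -56.7 kcal/mol

delta H = -56.7 kcal/mol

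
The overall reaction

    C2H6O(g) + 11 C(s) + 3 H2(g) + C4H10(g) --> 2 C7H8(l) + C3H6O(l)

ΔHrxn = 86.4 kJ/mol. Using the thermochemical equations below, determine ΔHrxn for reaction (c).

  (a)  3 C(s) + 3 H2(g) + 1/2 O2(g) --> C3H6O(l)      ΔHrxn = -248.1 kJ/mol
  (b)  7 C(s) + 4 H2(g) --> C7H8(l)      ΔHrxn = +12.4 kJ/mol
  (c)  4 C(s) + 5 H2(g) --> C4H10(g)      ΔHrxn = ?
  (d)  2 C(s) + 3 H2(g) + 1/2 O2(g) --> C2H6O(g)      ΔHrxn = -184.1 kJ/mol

(a) as written (C3H6O(l) already on the product side): -248.1 kJ/mol
(b) × 2 (scale by 2 for the 2 C7H8(l)): (2)·(+12.4) = +24.8 kJ/mol
(c) reversed (C4H10(g) must end up as a reactant): contributes −x
(d) reversed (C2H6O(g) must end up as a reactant): +184.1 kJ/mol
+86.4 = (-248.1) + (+24.8) + (+184.1) − x
x = (+86.4 − (-39.2)) / (-1) = -125.6 kJ/mol

ΔHrxn = -125.6 kJ/mol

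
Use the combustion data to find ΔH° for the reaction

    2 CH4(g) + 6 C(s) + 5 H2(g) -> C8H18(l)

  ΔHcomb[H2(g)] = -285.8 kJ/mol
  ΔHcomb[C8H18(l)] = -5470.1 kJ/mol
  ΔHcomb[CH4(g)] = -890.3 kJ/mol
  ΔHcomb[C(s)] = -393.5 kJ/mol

With combustion enthalpies, reactants minus products:
= [2·(-890.3) + 6·(-393.5) + 5·(-285.8)] − [1·(-5470.1)]
= -100.5 kJ/mol

ΔH° = -100.5 kJ/mol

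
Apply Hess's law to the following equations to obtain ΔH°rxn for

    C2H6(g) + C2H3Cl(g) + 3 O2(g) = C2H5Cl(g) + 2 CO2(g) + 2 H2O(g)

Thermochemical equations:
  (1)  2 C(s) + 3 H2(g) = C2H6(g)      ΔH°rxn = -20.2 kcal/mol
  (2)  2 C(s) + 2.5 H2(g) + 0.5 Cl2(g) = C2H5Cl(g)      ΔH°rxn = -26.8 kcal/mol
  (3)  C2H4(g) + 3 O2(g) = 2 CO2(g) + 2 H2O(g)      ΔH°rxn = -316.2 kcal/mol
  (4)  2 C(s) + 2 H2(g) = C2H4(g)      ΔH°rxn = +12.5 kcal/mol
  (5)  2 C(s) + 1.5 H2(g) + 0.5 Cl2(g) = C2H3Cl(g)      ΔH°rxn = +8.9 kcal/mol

(1) reversed (reverse to put C2H6(g) on the reactant side): +20.2 kcal/mol
(2) as written (C2H5Cl(g) already on the product side): -26.8 kcal/mol
(3) as written (CO2(g) already on the product side): -316.2 kcal/mol
(4) as written: +12.5 kcal/mol
(5) reversed (reverse to put C2H3Cl(g) on the reactant side): -8.9 kcal/mol
ΔH°rxn = (+20.2) + (-26.8) + (-316.2) + (+12.5) + (-8.9) = -319.2 kcal/mol

ΔH°rxn = -319.2 kcal/mol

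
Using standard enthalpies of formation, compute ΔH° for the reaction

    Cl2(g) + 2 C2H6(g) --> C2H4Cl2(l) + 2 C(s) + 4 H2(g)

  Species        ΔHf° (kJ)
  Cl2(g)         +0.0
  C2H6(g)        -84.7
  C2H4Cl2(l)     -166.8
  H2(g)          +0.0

Products: 1·(-166.8) + 2·(+0.0) + 4·(+0.0) = -166.8
Reactants: 1·(+0.0) + 2·(-84.7) = -169.4
ΔH° = (-166.8) − (-169.4) = 2.6 kJ

ΔH° = 2.6 kJ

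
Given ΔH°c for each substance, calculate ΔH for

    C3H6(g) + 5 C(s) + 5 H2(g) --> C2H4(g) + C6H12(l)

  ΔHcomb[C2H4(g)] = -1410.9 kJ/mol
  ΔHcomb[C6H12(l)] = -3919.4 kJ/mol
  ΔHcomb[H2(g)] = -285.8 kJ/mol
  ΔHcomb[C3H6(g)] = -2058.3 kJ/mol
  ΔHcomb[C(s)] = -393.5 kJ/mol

Using ΔH = Σ nΔHc°(reactants) − Σ nΔHc°(products):
= [1·(-2058.3) + 5·(-393.5) + 5·(-285.8)] − [1·(-1410.9) + 1·(-3919.4)]
= -124.5 kJ/mol

ΔH = -124.5 kJ/mol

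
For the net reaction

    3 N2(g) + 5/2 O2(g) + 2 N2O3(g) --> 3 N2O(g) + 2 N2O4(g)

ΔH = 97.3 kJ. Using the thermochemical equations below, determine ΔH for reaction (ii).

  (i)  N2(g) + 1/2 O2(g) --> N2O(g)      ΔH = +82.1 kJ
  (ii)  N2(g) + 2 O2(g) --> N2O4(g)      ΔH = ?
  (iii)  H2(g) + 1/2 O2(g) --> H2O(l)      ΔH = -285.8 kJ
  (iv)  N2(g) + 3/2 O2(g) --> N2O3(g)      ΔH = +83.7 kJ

(i) × 3 (scale by 3 for the 3 N2O(g)): (3)·(+82.1) = +246.3 kJ
(ii) × 2 (scale by 2 for the 2 N2O4(g)): contributes 2·x
(iii): not needed (H2O(l) appears nowhere else).
(iv) reversed and × 2 (reverse to put N2O3(g) on the reactant side; scale by 2 for the 2 N2O3(g)): (-2)·(+83.7) = -167.4 kJ
+97.3 = (+246.3) + (-167.4) + 2·x
x = (+97.3 − (+78.9)) / (2) = 9.2 kJ

ΔH = 9.2 kJ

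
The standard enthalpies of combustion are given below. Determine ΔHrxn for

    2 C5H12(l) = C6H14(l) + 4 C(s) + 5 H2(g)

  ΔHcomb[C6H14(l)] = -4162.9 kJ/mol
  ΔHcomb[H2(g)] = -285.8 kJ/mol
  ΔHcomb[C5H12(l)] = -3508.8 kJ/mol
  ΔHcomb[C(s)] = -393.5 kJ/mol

With combustion enthalpies, reactants minus products:
= [2·(-3508.8)] − [1·(-4162.9) + 4·(-393.5) + 5·(-285.8)]
= 148.3 kJ/mol

ΔHrxn = 148.3 kJ/mol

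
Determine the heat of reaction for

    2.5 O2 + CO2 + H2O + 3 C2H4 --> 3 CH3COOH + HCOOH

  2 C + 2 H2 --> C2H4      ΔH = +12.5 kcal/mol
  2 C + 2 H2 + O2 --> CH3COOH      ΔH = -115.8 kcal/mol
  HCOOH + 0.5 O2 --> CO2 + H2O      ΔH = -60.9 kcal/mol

equation 1 reversed and × 3: (-3)·(+12.5) = -37.5 kcal/mol
equation 2 × 3: (3)·(-115.8) = -347.4 kcal/mol
equation 3 reversed: +60.9 kcal/mol
Since enthalpy is a state function, ΔH = (-3)·(+12.5) + (3)·(-115.8) + (-1)·(-60.9) = -324.0 kcal/mol

ΔH = -324.0 kcal/mol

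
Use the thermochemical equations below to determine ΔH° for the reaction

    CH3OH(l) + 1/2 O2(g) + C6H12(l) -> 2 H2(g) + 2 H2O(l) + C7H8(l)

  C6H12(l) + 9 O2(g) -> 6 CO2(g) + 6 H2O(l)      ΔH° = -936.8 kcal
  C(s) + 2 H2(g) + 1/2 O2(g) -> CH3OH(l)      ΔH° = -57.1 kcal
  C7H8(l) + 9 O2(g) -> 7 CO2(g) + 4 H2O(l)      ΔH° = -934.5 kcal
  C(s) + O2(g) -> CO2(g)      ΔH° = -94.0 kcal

ΔH° = -39.2 kcal

equation 1 as written (C6H12(l) already on the reactant side): -936.8 kcal
equation 2 reversed (reverse to put CH3OH(l) on the reactant side): +57.1 kcal
equation 3 reversed (reverse to put C7H8(l) on the product side): +934.5 kcal
equation 4 as written: -94.0 kcal
ΔH° = (1)·(-936.8) + (-1)·(-57.1) + (-1)·(-934.5) + (1)·(-94.0) = -39.2 kcal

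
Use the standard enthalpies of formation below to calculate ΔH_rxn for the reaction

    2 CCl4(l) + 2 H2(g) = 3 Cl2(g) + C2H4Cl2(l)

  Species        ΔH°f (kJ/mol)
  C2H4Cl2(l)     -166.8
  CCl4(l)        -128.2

ΔH_rxn = 89.6 kJ/mol

Products: 3·(+0.0) + 1·(-166.8) = -166.8
Reactants: 2·(-128.2) + 2·(+0.0) = -256.4
ΔH_rxn = (-166.8) − (-256.4) = 89.6 kJ/mol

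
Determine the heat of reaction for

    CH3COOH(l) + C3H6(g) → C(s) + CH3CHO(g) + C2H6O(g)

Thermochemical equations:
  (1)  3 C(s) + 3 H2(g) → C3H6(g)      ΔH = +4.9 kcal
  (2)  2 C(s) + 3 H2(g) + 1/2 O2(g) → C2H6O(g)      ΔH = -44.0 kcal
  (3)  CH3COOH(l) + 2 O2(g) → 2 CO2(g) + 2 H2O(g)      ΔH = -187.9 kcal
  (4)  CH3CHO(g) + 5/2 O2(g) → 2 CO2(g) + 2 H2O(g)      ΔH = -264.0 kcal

ΔH = 27.2 kcal

(1) reversed (reverse to put C3H6(g) on the reactant side): -4.9 kcal
(2) as written (C2H6O(g) already on the product side): -44.0 kcal
(3) as written (CH3COOH(l) already on the reactant side): -187.9 kcal
(4) reversed (CH3CHO(g) must end up as a product): +264.0 kcal
Since enthalpy is a state function, ΔH = (-1)·(+4.9) + (1)·(-44.0) + (1)·(-187.9) + (-1)·(-264.0) = 27.2 kcal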